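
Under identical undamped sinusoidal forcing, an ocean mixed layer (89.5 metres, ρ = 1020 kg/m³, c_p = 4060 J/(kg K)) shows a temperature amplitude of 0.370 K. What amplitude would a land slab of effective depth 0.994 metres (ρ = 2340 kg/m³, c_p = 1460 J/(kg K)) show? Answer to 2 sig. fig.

40 K

C_ocean = 3.71×10^8 J/(m²·K); C_land = 3.40×10^6 J/(m²·K).
A ∝ 1/C ⇒ A_land = A_ocean × C_ocean/C_land = 0.370 × 109 = 40.4 K.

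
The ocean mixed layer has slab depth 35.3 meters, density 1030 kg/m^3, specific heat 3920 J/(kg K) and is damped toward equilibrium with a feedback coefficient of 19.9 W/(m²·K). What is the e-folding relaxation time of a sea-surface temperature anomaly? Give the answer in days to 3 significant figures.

Areal heat capacity C = ρ c_p D = 1030 × 3920 × 35.3 = 1.43×10^8 J m⁻² K⁻¹.
Relaxation time τ = C / λ = 1.43×10^8 / 19.9 = 7.16×10^6 s.
In days: 7.16×10^6 s / (86400 s/day) = 82.9 days.

82.9 days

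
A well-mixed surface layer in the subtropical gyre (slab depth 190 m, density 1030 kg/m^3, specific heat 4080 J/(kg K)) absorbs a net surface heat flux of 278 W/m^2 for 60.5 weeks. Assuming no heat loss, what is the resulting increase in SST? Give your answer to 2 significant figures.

13 K

Areal heat capacity C = ρ c_p D = 1030 × 4080 × 190 = 7.98×10^8 J/(m^2 K).
Net heat input Q = F Δt = 278 × (60.5 weeks × 6.048×10^5 s/week) = 1.02×10^10 J/m².
ΔT = Q / C = 1.02×10^10 / 7.98×10^8 = 12.7 K.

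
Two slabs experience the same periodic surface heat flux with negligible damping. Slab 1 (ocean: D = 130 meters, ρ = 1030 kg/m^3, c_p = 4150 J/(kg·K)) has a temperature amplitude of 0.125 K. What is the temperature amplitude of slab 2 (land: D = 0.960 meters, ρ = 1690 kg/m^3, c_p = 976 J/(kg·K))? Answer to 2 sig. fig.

C_ocean = 5.56×10^8 J/(m²·K); C_land = 1.58×10^6 J/(m²·K).
A ∝ 1/C ⇒ A_land = A_ocean × C_ocean/C_land = 0.125 × 351 = 43.9 K.

44 K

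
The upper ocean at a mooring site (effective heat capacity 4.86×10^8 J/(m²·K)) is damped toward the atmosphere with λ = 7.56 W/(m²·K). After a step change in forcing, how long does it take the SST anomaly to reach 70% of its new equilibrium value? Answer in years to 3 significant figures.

Areal heat capacity C = 4.86×10^8 J/(m²·K) (given).
τ = C / λ = 4.86×10^8 / 7.56 = 6.43×10^7 s.
Fraction reached: 1 − e^(−t/τ) = 0.70 ⇒ t = −τ ln(1 − 0.70) = τ × 1.20.
t = 7.74×10^7 s = 2.45 years.

2.45 years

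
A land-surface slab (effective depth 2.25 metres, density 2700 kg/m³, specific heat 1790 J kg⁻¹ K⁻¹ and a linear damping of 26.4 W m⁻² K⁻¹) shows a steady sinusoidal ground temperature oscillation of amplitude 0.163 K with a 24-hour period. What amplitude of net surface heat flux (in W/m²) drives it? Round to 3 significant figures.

129

Areal heat capacity C = ρ c_p D = 2700 × 1790 × 2.25 = 1.09×10^7 J/(m²·K).
ω = 2π / 86400 s = 7.27×10^-5 s⁻¹.
√((Cω)² + λ²) = √((791)² + 26.4²) = 791 W/(m²·K).
F₀ = A × √((Cω)²+λ²) = 0.163 × 791 = 129 W/m².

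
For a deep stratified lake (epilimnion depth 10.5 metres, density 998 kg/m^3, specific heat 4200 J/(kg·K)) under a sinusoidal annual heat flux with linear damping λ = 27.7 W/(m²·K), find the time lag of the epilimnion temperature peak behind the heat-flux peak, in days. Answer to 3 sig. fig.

17.8 days

Areal heat capacity C = ρ c_p D = 998 × 4200 × 10.5 = 4.40×10^7 J m⁻² K⁻¹.
ω = 2π / 3.15×10^7 s = 1.99×10^-7 s⁻¹.
Phase lag φ = arctan(Cω/λ) = arctan(8.77/27.7) = 0.307 rad.
Time lag = φ / ω = 0.307 / 1.99×10^-7 = 1.54×10^6 s = 17.8 days.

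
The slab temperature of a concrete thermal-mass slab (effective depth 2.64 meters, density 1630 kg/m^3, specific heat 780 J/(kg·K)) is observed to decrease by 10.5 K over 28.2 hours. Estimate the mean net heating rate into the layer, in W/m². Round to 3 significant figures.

-347

Areal heat capacity C = ρ c_p D = 1630 × 780 × 2.64 = 3.36×10^6 J/(m^2 K).
Required heat per unit area: Q = C ΔT = 3.36×10^6 × -10.5 = -3.52×10^7 J/m².
Flux F = Q / Δt = -3.52×10^7 / 1.02×10^5 s = -347 W/m².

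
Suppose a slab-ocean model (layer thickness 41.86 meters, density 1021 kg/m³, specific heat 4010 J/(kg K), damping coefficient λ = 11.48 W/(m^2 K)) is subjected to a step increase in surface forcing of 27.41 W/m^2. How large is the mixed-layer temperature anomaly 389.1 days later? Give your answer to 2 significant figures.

2.1 K

Areal heat capacity C = ρ c_p D = 1021 × 4010 × 41.86 = 1.71×10^8 J/(m²·K).
τ = C / λ = 1.71×10^8 / 11.48 = 1.49×10^7 s.
Equilibrium anomaly ΔT_eq = F / λ = 27.41 / 11.48 = 2.39 K.
t = 389.1 days = 3.36×10^7 s, so t/τ = 2.25.
ΔT(t) = ΔT_eq (1 − e^(−t/τ)) = 2.39 × (1 − e^−2.25) = 2.14 K.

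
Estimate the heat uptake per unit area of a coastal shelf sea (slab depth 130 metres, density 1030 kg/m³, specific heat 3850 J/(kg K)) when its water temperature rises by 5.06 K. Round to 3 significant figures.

2.61×10^9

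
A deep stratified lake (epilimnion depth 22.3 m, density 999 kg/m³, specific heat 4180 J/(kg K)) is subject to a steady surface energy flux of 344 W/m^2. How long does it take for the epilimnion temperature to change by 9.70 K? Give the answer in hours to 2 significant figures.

Areal heat capacity C = ρ c_p D = 999 × 4180 × 22.3 = 9.31×10^7 J/(m²·K).
Time required: Δt = C ΔT / F = 9.31×10^7 × 9.70 / 344 = 2.63×10^6 s.
In hours: 2.63×10^6 s / (3600 s/hour) = 729 hours.

730 hours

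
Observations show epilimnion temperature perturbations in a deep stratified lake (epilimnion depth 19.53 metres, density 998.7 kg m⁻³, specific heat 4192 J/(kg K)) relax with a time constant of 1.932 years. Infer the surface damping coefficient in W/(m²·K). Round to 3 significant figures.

1.34

Areal heat capacity C = ρ c_p D = 998.7 × 4192 × 19.53 = 8.18×10^7 J m⁻² K⁻¹.
τ = 1.932 years = 6.10×10^7 s.
λ = C / τ = 8.18×10^7 / 6.10×10^7 = 1.34 W/(m²·K).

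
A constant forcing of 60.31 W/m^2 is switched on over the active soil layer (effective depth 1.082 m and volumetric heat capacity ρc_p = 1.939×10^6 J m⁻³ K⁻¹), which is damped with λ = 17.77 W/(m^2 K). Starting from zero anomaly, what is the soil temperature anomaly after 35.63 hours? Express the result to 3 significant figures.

Areal heat capacity C = ρc_p × D = 1.939×10^6 × 1.082 = 2.10×10^6 J/(m²·K).
τ = C / λ = 2.10×10^6 / 17.77 = 1.18×10^5 s.
Equilibrium anomaly ΔT_eq = F / λ = 60.31 / 17.77 = 3.39 K.
t = 35.63 hours = 1.28×10^5 s, so t/τ = 1.09.
ΔT(t) = ΔT_eq (1 − e^(−t/τ)) = 3.39 × (1 − e^−1.09) = 2.25 K.

2.25 K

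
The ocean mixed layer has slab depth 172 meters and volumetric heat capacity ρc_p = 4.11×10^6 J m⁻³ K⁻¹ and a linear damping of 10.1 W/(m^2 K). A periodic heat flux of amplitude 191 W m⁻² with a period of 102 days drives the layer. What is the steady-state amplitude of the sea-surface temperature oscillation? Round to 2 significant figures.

0.38 K

Areal heat capacity C = ρc_p × D = 4.11×10^6 × 172 = 7.07×10^8 J/(m^2 K).
Angular frequency ω = 2π / T = 2π / 8.81×10^6 s = 7.13×10^-7 s⁻¹.
√((Cω)² + λ²) = √((504)² + 10.1²) = 504 W/(m²·K).
Amplitude A = F₀ / √((Cω)²+λ²) = 191 / 504 = 0.379 K.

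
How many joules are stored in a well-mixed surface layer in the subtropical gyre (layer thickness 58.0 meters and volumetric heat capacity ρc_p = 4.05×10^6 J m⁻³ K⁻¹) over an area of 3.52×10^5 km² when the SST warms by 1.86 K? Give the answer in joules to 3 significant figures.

1.54×10^20 J

Areal heat capacity C = ρc_p × D = 4.05×10^6 × 58.0 = 2.35×10^8 J/(m²·K).
Heat per unit area: q = C ΔT = 2.35×10^8 × 1.86 = 4.37×10^8 J/m².
Total heat: Q = q × A = 4.37×10^8 × (3.52×10^5 × 10⁶ m²) = 1.54×10^20 J.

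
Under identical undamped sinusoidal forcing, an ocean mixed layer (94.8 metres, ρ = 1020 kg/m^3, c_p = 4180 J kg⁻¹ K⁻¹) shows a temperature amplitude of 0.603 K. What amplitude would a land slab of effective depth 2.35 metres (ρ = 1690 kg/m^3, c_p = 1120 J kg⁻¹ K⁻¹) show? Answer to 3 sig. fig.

54.8 K

C_ocean = 4.04×10^8 J/(m²·K); C_land = 4.45×10^6 J/(m²·K).
A ∝ 1/C ⇒ A_land = A_ocean × C_ocean/C_land = 0.603 × 90.9 = 54.8 K.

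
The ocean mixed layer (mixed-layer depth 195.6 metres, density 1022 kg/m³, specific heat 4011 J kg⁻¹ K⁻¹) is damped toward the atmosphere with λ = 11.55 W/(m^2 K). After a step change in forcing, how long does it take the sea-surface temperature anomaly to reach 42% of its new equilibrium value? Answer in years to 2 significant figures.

Areal heat capacity C = ρ c_p D = 1022 × 4011 × 195.6 = 8.02×10^8 J/(m^2 K).
τ = C / λ = 8.02×10^8 / 11.55 = 6.94×10^7 s.
Fraction reached: 1 − e^(−t/τ) = 0.42 ⇒ t = −τ ln(1 − 0.42) = τ × 0.545.
t = 3.78×10^7 s = 1.20 years.

1.2 years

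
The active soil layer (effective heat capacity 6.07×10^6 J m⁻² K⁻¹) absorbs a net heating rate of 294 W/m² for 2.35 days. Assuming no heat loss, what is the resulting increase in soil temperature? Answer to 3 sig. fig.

Areal heat capacity C = 6.07×10^6 J m⁻² K⁻¹ (given).
Net heat input Q = F Δt = 294 × (2.35 days × 86400 s/day) = 5.97×10^7 J/m².
ΔT = Q / C = 5.97×10^7 / 6.07×10^6 = 9.83 K.

9.83 K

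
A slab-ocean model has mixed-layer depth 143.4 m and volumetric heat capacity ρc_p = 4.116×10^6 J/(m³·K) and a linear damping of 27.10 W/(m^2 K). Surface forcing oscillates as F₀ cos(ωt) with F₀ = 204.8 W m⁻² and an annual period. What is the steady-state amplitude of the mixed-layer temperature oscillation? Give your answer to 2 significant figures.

Areal heat capacity C = ρc_p × D = 4.116×10^6 × 143.4 = 5.90×10^8 J/(m^2 K).
Angular frequency ω = 2π / T = 2π / 3.15×10^7 s = 1.99×10^-7 s⁻¹.
√((Cω)² + λ²) = √((118)² + 27.10²) = 121 W/(m²·K).
Amplitude A = F₀ / √((Cω)²+λ²) = 204.8 / 121 = 1.70 K.

1.7 K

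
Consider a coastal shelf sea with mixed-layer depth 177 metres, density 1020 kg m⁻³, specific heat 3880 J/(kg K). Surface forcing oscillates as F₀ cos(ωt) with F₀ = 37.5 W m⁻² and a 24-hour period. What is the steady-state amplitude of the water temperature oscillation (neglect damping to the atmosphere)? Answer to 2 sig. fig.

Areal heat capacity C = ρ c_p D = 1020 × 3880 × 177 = 7.00×10^8 J/(m²·K).
Angular frequency ω = 2π / T = 2π / 86400 s = 7.27×10^-5 s⁻¹.
Cω = 7.00×10^8 × 7.27×10^-5 = 50900 W/(m²·K).
Amplitude A = F₀ / (Cω) = 37.5 / 50900 = 7.36×10^-4 K.

7.4×10^-4 K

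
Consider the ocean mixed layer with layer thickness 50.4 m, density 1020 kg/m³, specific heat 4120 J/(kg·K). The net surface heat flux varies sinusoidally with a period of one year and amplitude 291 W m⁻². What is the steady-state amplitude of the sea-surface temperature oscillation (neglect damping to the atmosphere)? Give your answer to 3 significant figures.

6.90 K

Areal heat capacity C = ρ c_p D = 1020 × 4120 × 50.4 = 2.12×10^8 J m⁻² K⁻¹.
Angular frequency ω = 2π / T = 2π / 3.15×10^7 s = 1.99×10^-7 s⁻¹.
Cω = 2.12×10^8 × 1.99×10^-7 = 42.2 W/(m²·K).
Amplitude A = F₀ / (Cω) = 291 / 42.2 = 6.90 K.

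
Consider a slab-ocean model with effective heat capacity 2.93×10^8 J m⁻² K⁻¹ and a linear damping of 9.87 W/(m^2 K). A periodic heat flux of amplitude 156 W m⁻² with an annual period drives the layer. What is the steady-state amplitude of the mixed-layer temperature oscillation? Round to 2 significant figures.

Areal heat capacity C = 2.93×10^8 J m⁻² K⁻¹ (given).
Angular frequency ω = 2π / T = 2π / 3.15×10^7 s = 1.99×10^-7 s⁻¹.
√((Cω)² + λ²) = √((58.4)² + 9.87²) = 59.2 W/(m²·K).
Amplitude A = F₀ / √((Cω)²+λ²) = 156 / 59.2 = 2.63 K.

2.6 K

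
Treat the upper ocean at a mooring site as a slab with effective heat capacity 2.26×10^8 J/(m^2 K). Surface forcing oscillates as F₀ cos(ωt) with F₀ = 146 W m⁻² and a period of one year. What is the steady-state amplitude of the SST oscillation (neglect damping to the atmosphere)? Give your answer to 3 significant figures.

3.24 K

Areal heat capacity C = 2.26×10^8 J/(m^2 K) (given).
Angular frequency ω = 2π / T = 2π / 3.15×10^7 s = 1.99×10^-7 s⁻¹.
Cω = 2.26×10^8 × 1.99×10^-7 = 45.0 W/(m²·K).
Amplitude A = F₀ / (Cω) = 146 / 45.0 = 3.24 K.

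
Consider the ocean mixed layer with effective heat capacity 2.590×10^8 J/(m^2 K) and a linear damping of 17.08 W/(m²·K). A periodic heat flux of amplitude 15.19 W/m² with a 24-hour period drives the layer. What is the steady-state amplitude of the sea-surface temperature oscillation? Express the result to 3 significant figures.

Areal heat capacity C = 2.590×10^8 J/(m^2 K) (given).
Angular frequency ω = 2π / T = 2π / 86400 s = 7.27×10^-5 s⁻¹.
√((Cω)² + λ²) = √((18800)² + 17.08²) = 18800 W/(m²·K).
Amplitude A = F₀ / √((Cω)²+λ²) = 15.19 / 18800 = 8.06×10^-4 K.

8.06×10^-4 K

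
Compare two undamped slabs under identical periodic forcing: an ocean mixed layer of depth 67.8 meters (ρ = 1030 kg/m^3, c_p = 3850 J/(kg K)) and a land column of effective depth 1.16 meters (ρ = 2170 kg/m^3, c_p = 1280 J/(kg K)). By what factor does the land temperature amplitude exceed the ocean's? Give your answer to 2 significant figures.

83

C_ocean = 1030 × 3850 × 67.8 = 2.69×10^8 J/(m²·K).
C_land = 2170 × 1280 × 1.16 = 3.22×10^6 J/(m²·K).
Undamped amplitude ∝ 1/C, so A_land/A_ocean = C_ocean/C_land = 83.4.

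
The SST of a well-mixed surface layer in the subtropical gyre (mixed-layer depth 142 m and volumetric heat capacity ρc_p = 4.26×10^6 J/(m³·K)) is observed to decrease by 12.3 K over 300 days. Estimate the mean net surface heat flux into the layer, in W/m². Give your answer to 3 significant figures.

Areal heat capacity C = ρc_p × D = 4.26×10^6 × 142 = 6.05×10^8 J/(m²·K).
Required heat per unit area: Q = C ΔT = 6.05×10^8 × -12.3 = -7.44×10^9 J/m².
Flux F = Q / Δt = -7.44×10^9 / 2.59×10^7 s = -287 W/m².

-287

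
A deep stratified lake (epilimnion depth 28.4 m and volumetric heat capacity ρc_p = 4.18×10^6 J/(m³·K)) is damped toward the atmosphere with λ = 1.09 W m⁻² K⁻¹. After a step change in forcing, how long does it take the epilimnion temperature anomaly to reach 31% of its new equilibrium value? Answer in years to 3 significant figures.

1.28 years

Areal heat capacity C = ρc_p × D = 4.18×10^6 × 28.4 = 1.19×10^8 J/(m²·K).
τ = C / λ = 1.19×10^8 / 1.09 = 1.09×10^8 s.
Fraction reached: 1 − e^(−t/τ) = 0.31 ⇒ t = −τ ln(1 − 0.31) = τ × 0.371.
t = 4.04×10^7 s = 1.28 years.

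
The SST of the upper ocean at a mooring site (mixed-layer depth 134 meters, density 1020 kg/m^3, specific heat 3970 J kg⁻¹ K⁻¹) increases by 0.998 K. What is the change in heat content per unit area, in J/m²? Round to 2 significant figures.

Areal heat capacity C = ρ c_p D = 1020 × 3970 × 134 = 5.43×10^8 J/(m²·K).
ΔQ = C ΔT = 5.43×10^8 × 0.998 = 5.42×10^8 J/m².

5.4×10^8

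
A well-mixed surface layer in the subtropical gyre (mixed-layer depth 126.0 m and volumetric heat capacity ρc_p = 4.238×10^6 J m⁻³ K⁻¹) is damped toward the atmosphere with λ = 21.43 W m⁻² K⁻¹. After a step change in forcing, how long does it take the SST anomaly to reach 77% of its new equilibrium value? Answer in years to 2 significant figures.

1.2 years

Areal heat capacity C = ρc_p × D = 4.238×10^6 × 126.0 = 5.34×10^8 J m⁻² K⁻¹.
τ = C / λ = 5.34×10^8 / 21.43 = 2.49×10^7 s.
Fraction reached: 1 − e^(−t/τ) = 0.77 ⇒ t = −τ ln(1 − 0.77) = τ × 1.47.
t = 3.66×10^7 s = 1.16 years.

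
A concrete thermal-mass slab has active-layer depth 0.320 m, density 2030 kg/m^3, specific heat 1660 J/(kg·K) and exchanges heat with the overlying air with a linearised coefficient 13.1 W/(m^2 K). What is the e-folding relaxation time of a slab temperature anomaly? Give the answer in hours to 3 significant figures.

22.9 hours

Areal heat capacity C = ρ c_p D = 2030 × 1660 × 0.320 = 1.08×10^6 J m⁻² K⁻¹.
Relaxation time τ = C / λ = 1.08×10^6 / 13.1 = 82300 s.
In hours: 82300 s / (3600 s/hour) = 22.9 hours.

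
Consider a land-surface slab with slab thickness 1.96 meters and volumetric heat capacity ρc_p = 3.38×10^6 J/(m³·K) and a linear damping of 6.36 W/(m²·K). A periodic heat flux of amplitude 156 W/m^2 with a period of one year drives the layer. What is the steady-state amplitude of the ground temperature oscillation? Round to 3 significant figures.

Areal heat capacity C = ρc_p × D = 3.38×10^6 × 1.96 = 6.62×10^6 J m⁻² K⁻¹.
Angular frequency ω = 2π / T = 2π / 3.15×10^7 s = 1.99×10^-7 s⁻¹.
√((Cω)² + λ²) = √((1.32)² + 6.36²) = 6.50 W/(m²·K).
Amplitude A = F₀ / √((Cω)²+λ²) = 156 / 6.50 = 24.0 K.

24.0 K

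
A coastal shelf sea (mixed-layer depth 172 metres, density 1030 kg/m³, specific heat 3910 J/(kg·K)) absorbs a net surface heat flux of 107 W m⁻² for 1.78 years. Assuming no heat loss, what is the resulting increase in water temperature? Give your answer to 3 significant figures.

8.68 K

Areal heat capacity C = ρ c_p D = 1030 × 3910 × 172 = 6.93×10^8 J/(m²·K).
Net heat input Q = F Δt = 107 × (1.78 years × 3.156×10^7 s/year) = 6.01×10^9 J/m².
ΔT = Q / C = 6.01×10^9 / 6.93×10^8 = 8.68 K.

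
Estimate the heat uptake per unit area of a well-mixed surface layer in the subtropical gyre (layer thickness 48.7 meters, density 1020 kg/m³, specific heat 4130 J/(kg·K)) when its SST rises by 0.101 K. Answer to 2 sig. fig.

2.1×10^7

Areal heat capacity C = ρ c_p D = 1020 × 4130 × 48.7 = 2.05×10^8 J/(m^2 K).
ΔQ = C ΔT = 2.05×10^8 × 0.101 = 2.07×10^7 J/m².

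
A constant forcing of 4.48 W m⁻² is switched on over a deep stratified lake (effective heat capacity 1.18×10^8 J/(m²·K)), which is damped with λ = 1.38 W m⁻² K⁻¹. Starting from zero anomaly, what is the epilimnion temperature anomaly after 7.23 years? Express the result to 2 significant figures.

3.0 K

Areal heat capacity C = 1.18×10^8 J/(m²·K) (given).
τ = C / λ = 1.18×10^8 / 1.38 = 8.55×10^7 s.
Equilibrium anomaly ΔT_eq = F / λ = 4.48 / 1.38 = 3.25 K.
t = 7.23 years = 2.28×10^8 s, so t/τ = 2.67.
ΔT(t) = ΔT_eq (1 − e^(−t/τ)) = 3.25 × (1 − e^−2.67) = 3.02 K.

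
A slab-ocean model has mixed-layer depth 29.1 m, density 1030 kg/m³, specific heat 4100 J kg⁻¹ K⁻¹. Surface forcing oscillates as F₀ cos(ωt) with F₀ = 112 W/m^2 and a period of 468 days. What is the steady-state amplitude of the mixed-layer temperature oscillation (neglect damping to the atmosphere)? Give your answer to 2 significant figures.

5.9 K

Areal heat capacity C = ρ c_p D = 1030 × 4100 × 29.1 = 1.23×10^8 J/(m^2 K).
Angular frequency ω = 2π / T = 2π / 4.04×10^7 s = 1.55×10^-7 s⁻¹.
Cω = 1.23×10^8 × 1.55×10^-7 = 19.1 W/(m²·K).
Amplitude A = F₀ / (Cω) = 112 / 19.1 = 5.87 K.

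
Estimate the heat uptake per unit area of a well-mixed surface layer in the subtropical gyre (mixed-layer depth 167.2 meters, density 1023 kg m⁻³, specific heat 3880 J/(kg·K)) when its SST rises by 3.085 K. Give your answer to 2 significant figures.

Areal heat capacity C = ρ c_p D = 1023 × 3880 × 167.2 = 6.64×10^8 J/(m^2 K).
ΔQ = C ΔT = 6.64×10^8 × 3.085 = 2.05×10^9 J/m².

2.0×10^9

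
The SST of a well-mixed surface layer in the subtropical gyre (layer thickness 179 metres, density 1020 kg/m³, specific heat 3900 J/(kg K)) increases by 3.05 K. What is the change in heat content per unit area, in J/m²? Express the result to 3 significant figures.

2.17×10^9

Areal heat capacity C = ρ c_p D = 1020 × 3900 × 179 = 7.12×10^8 J/(m^2 K).
ΔQ = C ΔT = 7.12×10^8 × 3.05 = 2.17×10^9 J/m².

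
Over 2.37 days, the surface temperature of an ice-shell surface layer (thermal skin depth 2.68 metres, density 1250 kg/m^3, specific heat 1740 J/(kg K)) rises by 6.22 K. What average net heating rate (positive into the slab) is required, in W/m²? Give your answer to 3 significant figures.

Areal heat capacity C = ρ c_p D = 1250 × 1740 × 2.68 = 5.83×10^6 J m⁻² K⁻¹.
Required heat per unit area: Q = C ΔT = 5.83×10^6 × 6.22 = 3.63×10^7 J/m².
Flux F = Q / Δt = 3.63×10^7 / 2.05×10^5 s = 177 W/m².

177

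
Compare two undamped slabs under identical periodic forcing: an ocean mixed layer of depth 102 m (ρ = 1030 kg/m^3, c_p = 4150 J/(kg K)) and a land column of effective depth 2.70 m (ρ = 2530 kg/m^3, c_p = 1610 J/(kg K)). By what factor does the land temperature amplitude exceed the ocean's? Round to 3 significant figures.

39.6

C_ocean = 1030 × 4150 × 102 = 4.36×10^8 J/(m²·K).
C_land = 2530 × 1610 × 2.70 = 1.10×10^7 J/(m²·K).
Undamped amplitude ∝ 1/C, so A_land/A_ocean = C_ocean/C_land = 39.6.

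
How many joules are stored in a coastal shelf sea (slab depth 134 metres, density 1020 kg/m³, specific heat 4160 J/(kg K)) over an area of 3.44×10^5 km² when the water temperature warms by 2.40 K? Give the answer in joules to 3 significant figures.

4.69×10^20 J

Areal heat capacity C = ρ c_p D = 1020 × 4160 × 134 = 5.69×10^8 J/(m²·K).
Heat per unit area: q = C ΔT = 5.69×10^8 × 2.40 = 1.36×10^9 J/m².
Total heat: Q = q × A = 1.36×10^9 × (3.44×10^5 × 10⁶ m²) = 4.69×10^20 J.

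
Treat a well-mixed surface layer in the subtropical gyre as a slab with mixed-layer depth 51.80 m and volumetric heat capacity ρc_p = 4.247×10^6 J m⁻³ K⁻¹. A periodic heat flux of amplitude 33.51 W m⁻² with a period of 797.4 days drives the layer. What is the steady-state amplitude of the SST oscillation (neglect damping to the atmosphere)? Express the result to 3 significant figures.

Areal heat capacity C = ρc_p × D = 4.247×10^6 × 51.80 = 2.20×10^8 J/(m^2 K).
Angular frequency ω = 2π / T = 2π / 6.89×10^7 s = 9.12×10^-8 s⁻¹.
Cω = 2.20×10^8 × 9.12×10^-8 = 20.1 W/(m²·K).
Amplitude A = F₀ / (Cω) = 33.51 / 20.1 = 1.67 K.

1.67 K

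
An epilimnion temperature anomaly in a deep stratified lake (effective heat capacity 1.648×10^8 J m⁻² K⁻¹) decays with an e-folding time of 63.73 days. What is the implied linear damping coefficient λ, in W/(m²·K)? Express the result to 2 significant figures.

30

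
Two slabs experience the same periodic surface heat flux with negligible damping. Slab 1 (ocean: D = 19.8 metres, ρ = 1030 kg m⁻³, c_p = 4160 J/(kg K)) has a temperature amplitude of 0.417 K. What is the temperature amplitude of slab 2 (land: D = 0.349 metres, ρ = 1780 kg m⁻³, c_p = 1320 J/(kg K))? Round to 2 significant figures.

C_ocean = 8.48×10^7 J/(m²·K); C_land = 8.20×10^5 J/(m²·K).
A ∝ 1/C ⇒ A_land = A_ocean × C_ocean/C_land = 0.417 × 103 = 43.1 K.

43 K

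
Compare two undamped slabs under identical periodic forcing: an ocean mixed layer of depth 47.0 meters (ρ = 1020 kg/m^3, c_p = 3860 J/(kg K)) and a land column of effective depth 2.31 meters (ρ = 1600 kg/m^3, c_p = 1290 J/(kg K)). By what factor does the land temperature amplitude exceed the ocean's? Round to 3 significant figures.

38.8

C_ocean = 1020 × 3860 × 47.0 = 1.85×10^8 J/(m²·K).
C_land = 1600 × 1290 × 2.31 = 4.77×10^6 J/(m²·K).
Undamped amplitude ∝ 1/C, so A_land/A_ocean = C_ocean/C_land = 38.8.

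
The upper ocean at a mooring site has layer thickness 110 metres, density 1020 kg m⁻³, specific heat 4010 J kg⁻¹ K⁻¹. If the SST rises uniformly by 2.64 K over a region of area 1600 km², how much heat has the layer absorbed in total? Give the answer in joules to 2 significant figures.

Areal heat capacity C = ρ c_p D = 1020 × 4010 × 110 = 4.50×10^8 J/(m^2 K).
Heat per unit area: q = C ΔT = 4.50×10^8 × 2.64 = 1.19×10^9 J/m².
Total heat: Q = q × A = 1.19×10^9 × (1600 × 10⁶ m²) = 1.90×10^18 J.

1.9×10^18 J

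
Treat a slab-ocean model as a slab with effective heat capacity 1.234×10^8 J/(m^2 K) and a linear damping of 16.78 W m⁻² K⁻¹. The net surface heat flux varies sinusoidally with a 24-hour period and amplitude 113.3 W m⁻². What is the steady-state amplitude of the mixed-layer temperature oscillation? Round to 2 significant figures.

0.013 K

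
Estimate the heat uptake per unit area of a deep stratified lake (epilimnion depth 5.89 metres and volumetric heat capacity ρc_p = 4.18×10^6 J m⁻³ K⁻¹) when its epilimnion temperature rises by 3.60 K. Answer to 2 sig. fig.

Areal heat capacity C = ρc_p × D = 4.18×10^6 × 5.89 = 2.46×10^7 J m⁻² K⁻¹.
ΔQ = C ΔT = 2.46×10^7 × 3.60 = 8.86×10^7 J/m².

8.9×10^7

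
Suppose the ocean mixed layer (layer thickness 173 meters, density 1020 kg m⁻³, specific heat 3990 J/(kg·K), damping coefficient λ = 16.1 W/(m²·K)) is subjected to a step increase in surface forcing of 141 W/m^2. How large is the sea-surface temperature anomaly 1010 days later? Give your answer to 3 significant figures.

7.57 K

Areal heat capacity C = ρ c_p D = 1020 × 3990 × 173 = 7.04×10^8 J/(m^2 K).
τ = C / λ = 7.04×10^8 / 16.1 = 4.37×10^7 s.
Equilibrium anomaly ΔT_eq = F / λ = 141 / 16.1 = 8.76 K.
t = 1010 days = 8.73×10^7 s, so t/τ = 2.00.
ΔT(t) = ΔT_eq (1 − e^(−t/τ)) = 8.76 × (1 − e^−2.00) = 7.57 K.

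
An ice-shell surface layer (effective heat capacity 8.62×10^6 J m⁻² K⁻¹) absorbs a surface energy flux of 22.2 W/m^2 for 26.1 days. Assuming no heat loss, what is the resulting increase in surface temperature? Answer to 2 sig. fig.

Areal heat capacity C = 8.62×10^6 J m⁻² K⁻¹ (given).
Net heat input Q = F Δt = 22.2 × (26.1 days × 86400 s/day) = 5.01×10^7 J/m².
ΔT = Q / C = 5.01×10^7 / 8.62×10^6 = 5.81 K.

5.8 K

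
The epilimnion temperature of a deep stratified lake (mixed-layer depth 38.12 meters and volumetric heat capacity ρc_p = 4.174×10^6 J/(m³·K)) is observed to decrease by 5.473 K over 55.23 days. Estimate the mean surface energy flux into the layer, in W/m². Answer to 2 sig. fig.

-180

Areal heat capacity C = ρc_p × D = 4.174×10^6 × 38.12 = 1.59×10^8 J/(m²·K).
Required heat per unit area: Q = C ΔT = 1.59×10^8 × -5.473 = -8.71×10^8 J/m².
Flux F = Q / Δt = -8.71×10^8 / 4.77×10^6 s = -182 W/m².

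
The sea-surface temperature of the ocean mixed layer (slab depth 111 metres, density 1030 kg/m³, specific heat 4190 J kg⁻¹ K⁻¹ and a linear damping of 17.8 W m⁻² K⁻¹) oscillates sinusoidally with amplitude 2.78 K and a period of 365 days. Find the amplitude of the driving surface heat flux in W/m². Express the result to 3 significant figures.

270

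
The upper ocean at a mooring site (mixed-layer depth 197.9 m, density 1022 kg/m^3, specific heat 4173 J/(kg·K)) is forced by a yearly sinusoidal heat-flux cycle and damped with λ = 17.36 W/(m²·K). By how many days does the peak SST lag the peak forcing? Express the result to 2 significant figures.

85 days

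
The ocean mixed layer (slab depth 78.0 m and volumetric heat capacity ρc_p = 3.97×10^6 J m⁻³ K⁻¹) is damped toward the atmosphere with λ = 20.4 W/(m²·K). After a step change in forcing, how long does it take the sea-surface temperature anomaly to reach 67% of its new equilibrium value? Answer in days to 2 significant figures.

190 days

Areal heat capacity C = ρc_p × D = 3.97×10^6 × 78.0 = 3.10×10^8 J m⁻² K⁻¹.
τ = C / λ = 3.10×10^8 / 20.4 = 1.52×10^7 s.
Fraction reached: 1 − e^(−t/τ) = 0.67 ⇒ t = −τ ln(1 − 0.67) = τ × 1.11.
t = 1.68×10^7 s = 195 days.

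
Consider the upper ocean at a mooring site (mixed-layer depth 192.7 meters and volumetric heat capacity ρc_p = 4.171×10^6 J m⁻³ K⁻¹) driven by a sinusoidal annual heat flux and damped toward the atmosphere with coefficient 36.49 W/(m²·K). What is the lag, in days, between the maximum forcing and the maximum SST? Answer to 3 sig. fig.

Areal heat capacity C = ρc_p × D = 4.171×10^6 × 192.7 = 8.04×10^8 J/(m²·K).
ω = 2π / 3.15×10^7 s = 1.99×10^-7 s⁻¹.
Phase lag φ = arctan(Cω/λ) = arctan(160/36.49) = 1.35 rad.
Time lag = φ / ω = 1.35 / 1.99×10^-7 = 6.76×10^6 s = 78.2 days.

78.2 days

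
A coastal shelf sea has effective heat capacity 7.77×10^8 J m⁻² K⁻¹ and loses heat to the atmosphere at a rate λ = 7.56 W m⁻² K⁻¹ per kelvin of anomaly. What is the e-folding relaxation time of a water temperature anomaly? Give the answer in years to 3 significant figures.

3.26 years

Areal heat capacity C = 7.77×10^8 J m⁻² K⁻¹ (given).
Relaxation time τ = C / λ = 7.77×10^8 / 7.56 = 1.03×10^8 s.
In years: 1.03×10^8 s / (3.156×10^7 s/year) = 3.26 years.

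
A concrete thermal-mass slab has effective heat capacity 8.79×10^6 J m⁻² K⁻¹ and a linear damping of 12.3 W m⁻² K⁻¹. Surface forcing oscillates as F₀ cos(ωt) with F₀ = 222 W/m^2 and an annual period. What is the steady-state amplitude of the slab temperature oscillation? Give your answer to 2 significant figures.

18 K

Areal heat capacity C = 8.79×10^6 J m⁻² K⁻¹ (given).
Angular frequency ω = 2π / T = 2π / 3.15×10^7 s = 1.99×10^-7 s⁻¹.
√((Cω)² + λ²) = √((1.75)² + 12.3²) = 12.4 W/(m²·K).
Amplitude A = F₀ / √((Cω)²+λ²) = 222 / 12.4 = 17.9 K.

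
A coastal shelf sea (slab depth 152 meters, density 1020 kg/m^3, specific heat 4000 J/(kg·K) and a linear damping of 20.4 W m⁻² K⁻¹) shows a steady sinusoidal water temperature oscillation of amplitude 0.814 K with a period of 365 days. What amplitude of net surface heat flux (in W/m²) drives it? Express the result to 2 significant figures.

100

Areal heat capacity C = ρ c_p D = 1020 × 4000 × 152 = 6.20×10^8 J/(m^2 K).
ω = 2π / 3.15×10^7 s = 1.99×10^-7 s⁻¹.
√((Cω)² + λ²) = √((124)² + 20.4²) = 125 W/(m²·K).
F₀ = A × √((Cω)²+λ²) = 0.814 × 125 = 102 W/m².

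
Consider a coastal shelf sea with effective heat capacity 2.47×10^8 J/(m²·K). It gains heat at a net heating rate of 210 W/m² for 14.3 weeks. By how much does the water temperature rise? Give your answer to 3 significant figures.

7.35 K

Areal heat capacity C = 2.47×10^8 J/(m²·K) (given).
Net heat input Q = F Δt = 210 × (14.3 weeks × 6.048×10^5 s/week) = 1.82×10^9 J/m².
ΔT = Q / C = 1.82×10^9 / 2.47×10^8 = 7.35 K.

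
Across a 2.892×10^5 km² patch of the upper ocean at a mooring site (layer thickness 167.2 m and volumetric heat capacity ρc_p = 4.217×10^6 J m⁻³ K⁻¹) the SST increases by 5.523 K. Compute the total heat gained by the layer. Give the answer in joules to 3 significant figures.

Areal heat capacity C = ρc_p × D = 4.217×10^6 × 167.2 = 7.05×10^8 J/(m^2 K).
Heat per unit area: q = C ΔT = 7.05×10^8 × 5.523 = 3.89×10^9 J/m².
Total heat: Q = q × A = 3.89×10^9 × (2.892×10^5 × 10⁶ m²) = 1.13×10^21 J.

1.13×10^21 J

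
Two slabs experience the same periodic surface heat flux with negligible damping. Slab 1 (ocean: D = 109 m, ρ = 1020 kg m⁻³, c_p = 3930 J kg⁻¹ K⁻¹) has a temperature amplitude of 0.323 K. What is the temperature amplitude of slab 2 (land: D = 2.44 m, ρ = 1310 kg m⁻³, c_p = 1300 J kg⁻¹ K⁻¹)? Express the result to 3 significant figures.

C_ocean = 4.37×10^8 J/(m²·K); C_land = 4.16×10^6 J/(m²·K).
A ∝ 1/C ⇒ A_land = A_ocean × C_ocean/C_land = 0.323 × 105 = 34.0 K.

34.0 K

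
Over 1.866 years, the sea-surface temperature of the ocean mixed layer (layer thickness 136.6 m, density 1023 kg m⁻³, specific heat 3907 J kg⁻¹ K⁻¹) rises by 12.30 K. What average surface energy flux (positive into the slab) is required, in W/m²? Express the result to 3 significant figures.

114

Areal heat capacity C = ρ c_p D = 1023 × 3907 × 136.6 = 5.46×10^8 J m⁻² K⁻¹.
Required heat per unit area: Q = C ΔT = 5.46×10^8 × 12.30 = 6.72×10^9 J/m².
Flux F = Q / Δt = 6.72×10^9 / 5.89×10^7 s = 114 W/m².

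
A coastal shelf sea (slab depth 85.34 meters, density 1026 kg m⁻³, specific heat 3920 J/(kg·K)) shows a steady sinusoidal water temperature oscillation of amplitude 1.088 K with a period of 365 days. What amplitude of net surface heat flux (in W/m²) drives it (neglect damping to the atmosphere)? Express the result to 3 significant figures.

Areal heat capacity C = ρ c_p D = 1026 × 3920 × 85.34 = 3.43×10^8 J/(m²·K).
ω = 2π / 3.15×10^7 s = 1.99×10^-7 s⁻¹.
Cω = 3.43×10^8 × 1.99×10^-7 = 68.4 W/(m²·K).
F₀ = A × Cω = 1.088 × 68.4 = 74.4 W/m².

74.4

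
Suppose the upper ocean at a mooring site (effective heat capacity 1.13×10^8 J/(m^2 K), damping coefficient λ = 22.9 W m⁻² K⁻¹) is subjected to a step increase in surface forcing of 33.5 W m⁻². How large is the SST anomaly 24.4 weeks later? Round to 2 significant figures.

1.4 K

Areal heat capacity C = 1.13×10^8 J/(m^2 K) (given).
τ = C / λ = 1.13×10^8 / 22.9 = 4.93×10^6 s.
Equilibrium anomaly ΔT_eq = F / λ = 33.5 / 22.9 = 1.46 K.
t = 24.4 weeks = 1.48×10^7 s, so t/τ = 2.99.
ΔT(t) = ΔT_eq (1 − e^(−t/τ)) = 1.46 × (1 − e^−2.99) = 1.39 K.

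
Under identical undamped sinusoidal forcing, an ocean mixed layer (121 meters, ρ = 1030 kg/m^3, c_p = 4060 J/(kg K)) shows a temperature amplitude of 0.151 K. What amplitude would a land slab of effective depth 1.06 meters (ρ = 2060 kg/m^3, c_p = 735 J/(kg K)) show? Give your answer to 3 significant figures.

C_ocean = 5.06×10^8 J/(m²·K); C_land = 1.60×10^6 J/(m²·K).
A ∝ 1/C ⇒ A_land = A_ocean × C_ocean/C_land = 0.151 × 315 = 47.6 K.

47.6 K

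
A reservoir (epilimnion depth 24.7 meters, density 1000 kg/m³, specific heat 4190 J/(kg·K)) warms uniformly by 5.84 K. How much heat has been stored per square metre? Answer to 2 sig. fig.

Areal heat capacity C = ρ c_p D = 1000 × 4190 × 24.7 = 1.03×10^8 J/(m^2 K).
ΔQ = C ΔT = 1.03×10^8 × 5.84 = 6.04×10^8 J/m².

6.0×10^8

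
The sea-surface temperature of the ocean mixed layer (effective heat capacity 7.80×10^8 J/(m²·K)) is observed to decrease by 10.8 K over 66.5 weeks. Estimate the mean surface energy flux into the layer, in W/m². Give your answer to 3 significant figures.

Areal heat capacity C = 7.80×10^8 J/(m²·K) (given).
Required heat per unit area: Q = C ΔT = 7.80×10^8 × -10.8 = -8.42×10^9 J/m².
Flux F = Q / Δt = -8.42×10^9 / 4.02×10^7 s = -209 W/m².

-209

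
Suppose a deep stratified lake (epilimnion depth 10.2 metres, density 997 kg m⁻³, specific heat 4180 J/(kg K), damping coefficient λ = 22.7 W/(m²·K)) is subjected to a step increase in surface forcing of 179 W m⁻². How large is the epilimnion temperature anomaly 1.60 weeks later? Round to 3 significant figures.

3.18 K

Areal heat capacity C = ρ c_p D = 997 × 4180 × 10.2 = 4.25×10^7 J m⁻² K⁻¹.
τ = C / λ = 4.25×10^7 / 22.7 = 1.87×10^6 s.
Equilibrium anomaly ΔT_eq = F / λ = 179 / 22.7 = 7.89 K.
t = 1.60 weeks = 9.68×10^5 s, so t/τ = 0.517.
ΔT(t) = ΔT_eq (1 − e^(−t/τ)) = 7.89 × (1 − e^−0.517) = 3.18 K.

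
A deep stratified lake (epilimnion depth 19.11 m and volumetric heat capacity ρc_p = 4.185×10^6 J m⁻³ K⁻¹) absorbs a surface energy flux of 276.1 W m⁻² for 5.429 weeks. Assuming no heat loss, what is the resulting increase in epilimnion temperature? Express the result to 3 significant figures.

Areal heat capacity C = ρc_p × D = 4.185×10^6 × 19.11 = 8.00×10^7 J m⁻² K⁻¹.
Net heat input Q = F Δt = 276.1 × (5.429 weeks × 6.048×10^5 s/week) = 9.07×10^8 J/m².
ΔT = Q / C = 9.07×10^8 / 8.00×10^7 = 11.3 K.

11.3 K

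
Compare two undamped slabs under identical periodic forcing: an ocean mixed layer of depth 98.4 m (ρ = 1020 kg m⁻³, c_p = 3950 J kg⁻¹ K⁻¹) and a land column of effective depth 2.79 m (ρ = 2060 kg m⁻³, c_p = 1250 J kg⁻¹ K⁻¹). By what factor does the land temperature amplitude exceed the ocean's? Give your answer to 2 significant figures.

55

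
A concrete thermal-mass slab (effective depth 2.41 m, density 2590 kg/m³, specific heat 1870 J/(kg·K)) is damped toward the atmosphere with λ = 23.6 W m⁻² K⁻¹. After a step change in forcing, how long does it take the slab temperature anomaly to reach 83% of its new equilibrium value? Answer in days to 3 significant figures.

Areal heat capacity C = ρ c_p D = 2590 × 1870 × 2.41 = 1.17×10^7 J/(m²·K).
τ = C / λ = 1.17×10^7 / 23.6 = 4.95×10^5 s.
Fraction reached: 1 − e^(−t/τ) = 0.83 ⇒ t = −τ ln(1 − 0.83) = τ × 1.77.
t = 8.76×10^5 s = 10.1 days.

10.1 days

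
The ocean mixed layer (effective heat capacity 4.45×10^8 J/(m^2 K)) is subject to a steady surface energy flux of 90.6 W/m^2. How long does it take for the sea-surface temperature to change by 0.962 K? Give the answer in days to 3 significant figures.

Areal heat capacity C = 4.45×10^8 J/(m^2 K) (given).
Time required: Δt = C ΔT / F = 4.45×10^8 × 0.962 / 90.6 = 4.73×10^6 s.
In days: 4.73×10^6 s / (86400 s/day) = 54.7 days.

54.7 days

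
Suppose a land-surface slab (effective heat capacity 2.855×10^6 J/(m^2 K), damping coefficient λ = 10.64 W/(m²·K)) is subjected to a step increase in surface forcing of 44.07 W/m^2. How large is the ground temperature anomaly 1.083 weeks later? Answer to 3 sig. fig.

3.78 K

Areal heat capacity C = 2.855×10^6 J/(m^2 K) (given).
τ = C / λ = 2.86×10^6 / 10.64 = 2.68×10^5 s.
Equilibrium anomaly ΔT_eq = F / λ = 44.07 / 10.64 = 4.14 K.
t = 1.083 weeks = 6.55×10^5 s, so t/τ = 2.44.
ΔT(t) = ΔT_eq (1 − e^(−t/τ)) = 4.14 × (1 − e^−2.44) = 3.78 K.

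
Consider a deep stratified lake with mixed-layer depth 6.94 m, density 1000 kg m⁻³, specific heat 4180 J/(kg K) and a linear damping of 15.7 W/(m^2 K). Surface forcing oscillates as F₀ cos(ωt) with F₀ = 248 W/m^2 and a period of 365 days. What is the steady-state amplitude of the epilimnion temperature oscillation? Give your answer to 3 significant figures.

Areal heat capacity C = ρ c_p D = 1000 × 4180 × 6.94 = 2.90×10^7 J m⁻² K⁻¹.
Angular frequency ω = 2π / T = 2π / 3.15×10^7 s = 1.99×10^-7 s⁻¹.
√((Cω)² + λ²) = √((5.78)² + 15.7²) = 16.7 W/(m²·K).
Amplitude A = F₀ / √((Cω)²+λ²) = 248 / 16.7 = 14.8 K.

14.8 K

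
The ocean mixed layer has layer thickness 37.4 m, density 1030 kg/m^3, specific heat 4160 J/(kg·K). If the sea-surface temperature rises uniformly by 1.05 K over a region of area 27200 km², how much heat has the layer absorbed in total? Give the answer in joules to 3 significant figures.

4.58×10^18 J

Areal heat capacity C = ρ c_p D = 1030 × 4160 × 37.4 = 1.60×10^8 J/(m^2 K).
Heat per unit area: q = C ΔT = 1.60×10^8 × 1.05 = 1.68×10^8 J/m².
Total heat: Q = q × A = 1.68×10^8 × (27200 × 10⁶ m²) = 4.58×10^18 J.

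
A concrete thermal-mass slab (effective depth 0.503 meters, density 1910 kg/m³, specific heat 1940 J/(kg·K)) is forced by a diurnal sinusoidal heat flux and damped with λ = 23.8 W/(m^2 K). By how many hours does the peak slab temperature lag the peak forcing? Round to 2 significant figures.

5.3 hours

Areal heat capacity C = ρ c_p D = 1910 × 1940 × 0.503 = 1.86×10^6 J/(m²·K).
ω = 2π / 86400 s = 7.27×10^-5 s⁻¹.
Phase lag φ = arctan(Cω/λ) = arctan(136/23.8) = 1.40 rad.
Time lag = φ / ω = 1.40 / 7.27×10^-5 = 19200 s = 5.34 hours.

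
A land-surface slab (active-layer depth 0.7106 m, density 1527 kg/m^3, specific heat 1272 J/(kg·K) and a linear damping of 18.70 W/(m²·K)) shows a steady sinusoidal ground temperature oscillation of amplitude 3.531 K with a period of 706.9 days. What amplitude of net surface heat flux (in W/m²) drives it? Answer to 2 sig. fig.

Areal heat capacity C = ρ c_p D = 1527 × 1272 × 0.7106 = 1.38×10^6 J m⁻² K⁻¹.
ω = 2π / 6.11×10^7 s = 1.03×10^-7 s⁻¹.
√((Cω)² + λ²) = √((0.142)² + 18.70²) = 18.7 W/(m²·K).
F₀ = A × √((Cω)²+λ²) = 3.531 × 18.7 = 66.0 W/m².

66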